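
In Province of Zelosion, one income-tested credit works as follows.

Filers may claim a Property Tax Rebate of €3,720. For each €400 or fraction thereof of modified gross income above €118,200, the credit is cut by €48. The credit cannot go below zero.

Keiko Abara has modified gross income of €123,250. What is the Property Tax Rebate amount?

€3,096

Property Tax Rebate: income exceeds €118,200 by €5,050, which is 13 full-or-partial €400 increments; reduction = 13 × €48 = €624, leaving €3,096.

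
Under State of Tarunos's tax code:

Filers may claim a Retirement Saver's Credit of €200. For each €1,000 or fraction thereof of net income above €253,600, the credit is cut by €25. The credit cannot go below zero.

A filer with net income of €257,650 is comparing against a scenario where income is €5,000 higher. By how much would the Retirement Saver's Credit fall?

€75

At €257,650 — income exceeds €253,600 by €4,050, which is 5 full-or-partial €1,000 increments; reduction = 5 × €25 = €125, leaving €75.
At €262,650 — income exceeds €253,600 by €9,050 → 10 increments × €25 = €250 ≥ base, so the credit is €0.
Lost: €75 − €0 = €75.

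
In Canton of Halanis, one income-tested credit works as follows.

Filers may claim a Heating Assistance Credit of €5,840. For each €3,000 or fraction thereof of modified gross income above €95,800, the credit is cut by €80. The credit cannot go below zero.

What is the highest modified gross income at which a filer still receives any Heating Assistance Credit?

€311,800

After 72 increments the reduction is 72 × €80 = €5,760, leaving €80; one more increment wipes it out. Increment 72 ends at excess 72 × €3,000 = €216,000, so the highest qualifying income is €95,800 + €216,000 = €311,800.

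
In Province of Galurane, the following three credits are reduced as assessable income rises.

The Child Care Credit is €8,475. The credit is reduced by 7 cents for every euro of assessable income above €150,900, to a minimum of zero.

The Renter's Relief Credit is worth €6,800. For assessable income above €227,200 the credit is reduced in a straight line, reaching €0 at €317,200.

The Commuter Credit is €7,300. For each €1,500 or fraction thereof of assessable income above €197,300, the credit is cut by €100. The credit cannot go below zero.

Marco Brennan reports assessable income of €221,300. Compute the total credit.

Child Care Credit: 7% of the €70,400 excess over €150,900 is €4,928; credit = €8,475 − €4,928 = €3,547.
Renter's Relief Credit: €221,300 is at or below the €227,200 threshold, so the full €6,800 applies.
Commuter Credit: income exceeds €197,300 by €24,000, which is 16 full-or-partial €1,500 increments; reduction = 16 × €100 = €1,600, leaving €5,700.
Total: €3,547 + €6,800 + €5,700 = €16,047.

€16,047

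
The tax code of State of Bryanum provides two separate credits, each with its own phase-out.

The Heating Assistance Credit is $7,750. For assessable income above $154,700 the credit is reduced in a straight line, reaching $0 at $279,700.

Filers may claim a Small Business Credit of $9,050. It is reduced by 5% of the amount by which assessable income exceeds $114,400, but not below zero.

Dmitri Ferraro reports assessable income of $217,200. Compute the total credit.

$7,785

Heating Assistance Credit: $217,200 is $62,500 into a $125,000 phase-out range, leaving 62,500/125,000 of the credit: $7,750 × 62,500/125,000 = $3,875.
Small Business Credit: 5% of the $102,800 excess over $114,400 is $5,140; credit = $9,050 − $5,140 = $3,910.
Total: $3,875 + $3,910 = $7,785.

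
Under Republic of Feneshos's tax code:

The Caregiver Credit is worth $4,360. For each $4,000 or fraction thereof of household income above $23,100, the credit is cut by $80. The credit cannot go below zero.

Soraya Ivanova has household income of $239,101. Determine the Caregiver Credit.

$0

Caregiver Credit: income exceeds $23,100 by $216,001 → 55 increments × $80 = $4,400 ≥ base, so the credit is $0.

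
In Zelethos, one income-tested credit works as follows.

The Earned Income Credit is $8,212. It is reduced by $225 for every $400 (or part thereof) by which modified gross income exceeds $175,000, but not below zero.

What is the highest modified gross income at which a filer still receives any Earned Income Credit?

$189,400

After 36 increments the reduction is 36 × $225 = $8,100, leaving $112; one more increment wipes it out. Increment 36 ends at excess 36 × $400 = $14,400, so the highest qualifying income is $175,000 + $14,400 = $189,400.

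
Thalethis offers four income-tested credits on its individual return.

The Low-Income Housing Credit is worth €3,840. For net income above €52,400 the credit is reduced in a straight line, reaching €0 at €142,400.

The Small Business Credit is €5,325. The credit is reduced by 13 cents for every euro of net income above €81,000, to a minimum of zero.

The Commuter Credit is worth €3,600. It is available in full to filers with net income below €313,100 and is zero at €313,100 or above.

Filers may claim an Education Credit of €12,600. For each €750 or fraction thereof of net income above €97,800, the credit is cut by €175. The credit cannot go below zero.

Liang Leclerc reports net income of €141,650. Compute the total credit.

Low-Income Housing Credit: €141,650 is €89,250 into a €90,000 phase-out range, leaving 750/90,000 of the credit: €3,840 × 750/90,000 = €32.
Small Business Credit: 13% of the €60,650 excess over €81,000 is €7,884.50 ≥ base, so the credit is €0.
Commuter Credit: €141,650 is below the €313,100 cutoff, so the full €3,600 applies.
Education Credit: income exceeds €97,800 by €43,850, which is 59 full-or-partial €750 increments; reduction = 59 × €175 = €10,325, leaving €2,275.
Total: €32 + €0 + €3,600 + €2,275 = €5,907.

€5,907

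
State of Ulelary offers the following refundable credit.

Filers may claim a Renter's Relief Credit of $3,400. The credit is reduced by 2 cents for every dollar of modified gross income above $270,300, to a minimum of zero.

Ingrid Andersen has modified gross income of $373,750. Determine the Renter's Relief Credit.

Renter's Relief Credit: 2% of the $103,450 excess over $270,300 is $2,069; credit = $3,400 − $2,069 = $1,331.

$1,331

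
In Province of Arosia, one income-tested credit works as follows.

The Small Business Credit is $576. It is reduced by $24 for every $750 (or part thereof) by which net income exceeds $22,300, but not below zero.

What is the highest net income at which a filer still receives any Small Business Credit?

$39,550

After 23 increments the reduction is 23 × $24 = $552, leaving $24; one more increment wipes it out. Increment 23 ends at excess 23 × $750 = $17,250, so the highest qualifying income is $22,300 + $17,250 = $39,550.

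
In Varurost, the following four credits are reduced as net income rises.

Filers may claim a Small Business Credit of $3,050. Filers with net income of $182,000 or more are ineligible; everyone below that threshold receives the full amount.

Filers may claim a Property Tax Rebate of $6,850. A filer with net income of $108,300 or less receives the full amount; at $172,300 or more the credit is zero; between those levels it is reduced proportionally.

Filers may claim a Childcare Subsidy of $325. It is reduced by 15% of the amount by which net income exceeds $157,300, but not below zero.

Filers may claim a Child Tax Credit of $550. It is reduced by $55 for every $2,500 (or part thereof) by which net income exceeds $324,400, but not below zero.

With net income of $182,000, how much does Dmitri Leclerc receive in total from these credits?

$550

Small Business Credit: $182,000 meets or exceeds the $182,000 cutoff, so the credit is $0.
Property Tax Rebate: $182,000 is at or above $172,300, so the credit is $0.
Childcare Subsidy: 15% of the $24,700 excess over $157,300 is $3,705 ≥ base, so the credit is $0.
Child Tax Credit: $182,000 is at or below the $324,400 threshold, so the full $550 applies.
Total: $0 + $0 + $0 + $550 = $550.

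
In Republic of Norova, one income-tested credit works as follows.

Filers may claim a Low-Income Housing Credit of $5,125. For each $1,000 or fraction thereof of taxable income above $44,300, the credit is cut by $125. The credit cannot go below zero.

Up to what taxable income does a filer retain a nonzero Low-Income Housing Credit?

After 40 increments the reduction is 40 × $125 = $5,000, leaving $125; one more increment wipes it out. Increment 40 ends at excess 40 × $1,000 = $40,000, so the highest qualifying income is $44,300 + $40,000 = $84,300.

$84,300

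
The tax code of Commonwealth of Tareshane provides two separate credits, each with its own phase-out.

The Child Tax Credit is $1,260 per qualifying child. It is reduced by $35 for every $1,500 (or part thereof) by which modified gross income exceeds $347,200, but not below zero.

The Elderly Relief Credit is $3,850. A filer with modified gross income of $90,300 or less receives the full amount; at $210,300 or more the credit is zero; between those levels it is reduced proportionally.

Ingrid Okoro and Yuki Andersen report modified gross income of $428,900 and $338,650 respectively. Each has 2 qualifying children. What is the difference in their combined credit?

Ingrid ($428,900): Child Tax Credit: base = 2 × $1,260 = $2,520. income exceeds $347,200 by $81,700, which is 55 full-or-partial $1,500 increments; reduction = 55 × $35 = $1,925, leaving $595. Elderly Relief Credit: $428,900 is at or above $210,300, so the credit is $0. total $595 + $0 = $595
Yuki ($338,650): Child Tax Credit: base = 2 × $1,260 = $2,520. $338,650 is at or below the $347,200 threshold, so the full $2,520 applies. Elderly Relief Credit: $338,650 is at or above $210,300, so the credit is $0. total $2,520 + $0 = $2,520
Difference: |$595 − $2,520| = $1,925.

$1,925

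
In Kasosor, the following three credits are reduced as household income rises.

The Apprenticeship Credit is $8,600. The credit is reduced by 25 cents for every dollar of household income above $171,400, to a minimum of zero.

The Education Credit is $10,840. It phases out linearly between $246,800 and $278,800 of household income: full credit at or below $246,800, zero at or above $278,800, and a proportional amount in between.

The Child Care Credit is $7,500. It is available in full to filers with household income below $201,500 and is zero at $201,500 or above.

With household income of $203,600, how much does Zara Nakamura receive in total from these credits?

$11,390

Apprenticeship Credit: 25% of the $32,200 excess over $171,400 is $8,050; credit = $8,600 − $8,050 = $550.
Education Credit: $203,600 is at or below the $246,800 threshold, so the full $10,840 applies.
Child Care Credit: $203,600 meets or exceeds the $201,500 cutoff, so the credit is $0.
Total: $550 + $10,840 + $0 = $11,390.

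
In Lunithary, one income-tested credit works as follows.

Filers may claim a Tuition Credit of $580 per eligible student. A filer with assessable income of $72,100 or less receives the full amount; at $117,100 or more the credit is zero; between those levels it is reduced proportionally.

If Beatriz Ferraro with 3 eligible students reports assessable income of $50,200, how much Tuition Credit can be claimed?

Tuition Credit: base = 3 × $580 = $1,740. $50,200 is at or below the $72,100 threshold, so the full $1,740 applies.

$1,740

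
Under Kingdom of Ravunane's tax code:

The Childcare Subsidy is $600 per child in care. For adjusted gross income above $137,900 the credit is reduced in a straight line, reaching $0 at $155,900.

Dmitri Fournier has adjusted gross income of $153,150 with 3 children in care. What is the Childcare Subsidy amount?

$275

Childcare Subsidy: base = 3 × $600 = $1,800. $153,150 is $15,250 into a $18,000 phase-out range, leaving 2,750/18,000 of the credit: $1,800 × 2,750/18,000 = $275.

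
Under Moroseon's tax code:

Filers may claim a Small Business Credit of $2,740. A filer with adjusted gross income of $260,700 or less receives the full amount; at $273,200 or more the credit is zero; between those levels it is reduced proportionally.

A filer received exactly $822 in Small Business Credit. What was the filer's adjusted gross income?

$269,450

$822 is 822/2,740 of the full $2,740, so 1,918/2,740 of the $12,500 range has been used: income = $260,700 + $12,500 × 1,918/2,740 = $269,450.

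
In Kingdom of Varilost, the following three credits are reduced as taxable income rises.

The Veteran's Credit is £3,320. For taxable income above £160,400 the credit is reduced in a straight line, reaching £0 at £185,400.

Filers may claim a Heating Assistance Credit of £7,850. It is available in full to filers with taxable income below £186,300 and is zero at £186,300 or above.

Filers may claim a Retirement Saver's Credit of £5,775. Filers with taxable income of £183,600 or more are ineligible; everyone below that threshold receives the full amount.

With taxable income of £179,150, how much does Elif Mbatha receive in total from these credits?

Veteran's Credit: £179,150 is £18,750 into a £25,000 phase-out range, leaving 6,250/25,000 of the credit: £3,320 × 6,250/25,000 = £830.
Heating Assistance Credit: £179,150 is below the £186,300 cutoff, so the full £7,850 applies.
Retirement Saver's Credit: £179,150 is below the £183,600 cutoff, so the full £5,775 applies.
Total: £830 + £7,850 + £5,775 = £14,455.

£14,455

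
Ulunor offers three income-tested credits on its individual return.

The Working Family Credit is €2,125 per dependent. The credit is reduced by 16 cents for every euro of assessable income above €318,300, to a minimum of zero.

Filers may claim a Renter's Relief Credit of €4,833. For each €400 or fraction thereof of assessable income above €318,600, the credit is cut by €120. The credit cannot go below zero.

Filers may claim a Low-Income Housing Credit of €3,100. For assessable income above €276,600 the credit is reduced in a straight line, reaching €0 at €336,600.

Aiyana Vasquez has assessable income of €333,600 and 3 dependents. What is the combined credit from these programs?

€4,355

Working Family Credit: base = 3 × €2,125 = €6,375. 16% of the €15,300 excess over €318,300 is €2,448; credit = €6,375 − €2,448 = €3,927.
Renter's Relief Credit: income exceeds €318,600 by €15,000, which is 38 full-or-partial €400 increments; reduction = 38 × €120 = €4,560, leaving €273.
Low-Income Housing Credit: €333,600 is €57,000 into a €60,000 phase-out range, leaving 3,000/60,000 of the credit: €3,100 × 3,000/60,000 = €155.
Total: €3,927 + €273 + €155 = €4,355.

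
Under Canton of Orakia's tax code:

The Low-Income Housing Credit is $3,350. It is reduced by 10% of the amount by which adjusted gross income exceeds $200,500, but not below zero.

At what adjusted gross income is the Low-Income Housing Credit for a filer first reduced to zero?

The credit falls by 10% of each dollar above $200,500, so it reaches zero when the excess is $3,350 / 10% = $33,500: income = $200,500 + $33,500 = $234,000.

$234,000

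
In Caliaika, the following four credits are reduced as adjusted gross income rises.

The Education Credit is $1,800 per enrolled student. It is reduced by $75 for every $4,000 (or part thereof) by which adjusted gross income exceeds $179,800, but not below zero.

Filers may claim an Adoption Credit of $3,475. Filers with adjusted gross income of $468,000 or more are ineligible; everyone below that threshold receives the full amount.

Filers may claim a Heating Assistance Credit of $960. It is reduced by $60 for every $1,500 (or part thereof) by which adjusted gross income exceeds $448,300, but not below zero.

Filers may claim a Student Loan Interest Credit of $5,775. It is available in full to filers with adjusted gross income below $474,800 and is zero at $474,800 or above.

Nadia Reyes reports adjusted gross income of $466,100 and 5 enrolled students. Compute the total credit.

$13,090

Education Credit: base = 5 × $1,800 = $9,000. income exceeds $179,800 by $286,300, which is 72 full-or-partial $4,000 increments; reduction = 72 × $75 = $5,400, leaving $3,600.
Adoption Credit: $466,100 is below the $468,000 cutoff, so the full $3,475 applies.
Heating Assistance Credit: income exceeds $448,300 by $17,800, which is 12 full-or-partial $1,500 increments; reduction = 12 × $60 = $720, leaving $240.
Student Loan Interest Credit: $466,100 is below the $474,800 cutoff, so the full $5,775 applies.
Total: $3,600 + $3,475 + $240 + $5,775 = $13,090.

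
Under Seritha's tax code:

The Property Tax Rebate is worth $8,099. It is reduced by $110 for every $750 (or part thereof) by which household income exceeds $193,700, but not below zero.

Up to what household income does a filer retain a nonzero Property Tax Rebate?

$248,450

After 73 increments the reduction is 73 × $110 = $8,030, leaving $69; one more increment wipes it out. Increment 73 ends at excess 73 × $750 = $54,750, so the highest qualifying income is $193,700 + $54,750 = $248,450.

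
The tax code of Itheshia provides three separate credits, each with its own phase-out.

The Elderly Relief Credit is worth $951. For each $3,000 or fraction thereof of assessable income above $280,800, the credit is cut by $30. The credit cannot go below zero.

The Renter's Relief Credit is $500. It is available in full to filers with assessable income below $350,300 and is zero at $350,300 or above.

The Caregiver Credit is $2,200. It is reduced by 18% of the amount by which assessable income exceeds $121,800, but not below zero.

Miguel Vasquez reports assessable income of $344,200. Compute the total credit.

$791

Elderly Relief Credit: income exceeds $280,800 by $63,400, which is 22 full-or-partial $3,000 increments; reduction = 22 × $30 = $660, leaving $291.
Renter's Relief Credit: $344,200 is below the $350,300 cutoff, so the full $500 applies.
Caregiver Credit: 18% of the $222,400 excess over $121,800 is $40,032 ≥ base, so the credit is $0.
Total: $291 + $500 + $0 = $791.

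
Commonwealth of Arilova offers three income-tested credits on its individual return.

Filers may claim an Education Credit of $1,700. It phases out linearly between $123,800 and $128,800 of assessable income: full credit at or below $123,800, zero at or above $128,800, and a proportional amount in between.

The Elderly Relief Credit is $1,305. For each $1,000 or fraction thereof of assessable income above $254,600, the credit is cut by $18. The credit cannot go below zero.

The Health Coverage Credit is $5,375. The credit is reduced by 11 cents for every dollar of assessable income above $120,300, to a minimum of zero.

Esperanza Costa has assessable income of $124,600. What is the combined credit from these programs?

Education Credit: $124,600 is $800 into a $5,000 phase-out range, leaving 4,200/5,000 of the credit: $1,700 × 4,200/5,000 = $1,428.
Elderly Relief Credit: $124,600 is at or below the $254,600 threshold, so the full $1,305 applies.
Health Coverage Credit: 11% of the $4,300 excess over $120,300 is $473; credit = $5,375 − $473 = $4,902.
Total: $1,428 + $1,305 + $4,902 = $7,635.

$7,635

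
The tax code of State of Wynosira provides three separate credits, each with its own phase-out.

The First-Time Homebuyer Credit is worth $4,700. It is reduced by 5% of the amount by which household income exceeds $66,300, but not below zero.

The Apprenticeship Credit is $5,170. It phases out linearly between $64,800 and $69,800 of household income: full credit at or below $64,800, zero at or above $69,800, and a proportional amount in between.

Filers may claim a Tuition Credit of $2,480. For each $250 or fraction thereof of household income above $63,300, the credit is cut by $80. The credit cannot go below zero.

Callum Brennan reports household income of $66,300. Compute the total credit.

$9,839

First-Time Homebuyer Credit: $66,300 is at or below the $66,300 threshold, so the full $4,700 applies.
Apprenticeship Credit: $66,300 is $1,500 into a $5,000 phase-out range, leaving 3,500/5,000 of the credit: $5,170 × 3,500/5,000 = $3,619.
Tuition Credit: income exceeds $63,300 by $3,000, which is 12 full-or-partial $250 increments; reduction = 12 × $80 = $960, leaving $1,520.
Total: $4,700 + $3,619 + $1,520 = $9,839.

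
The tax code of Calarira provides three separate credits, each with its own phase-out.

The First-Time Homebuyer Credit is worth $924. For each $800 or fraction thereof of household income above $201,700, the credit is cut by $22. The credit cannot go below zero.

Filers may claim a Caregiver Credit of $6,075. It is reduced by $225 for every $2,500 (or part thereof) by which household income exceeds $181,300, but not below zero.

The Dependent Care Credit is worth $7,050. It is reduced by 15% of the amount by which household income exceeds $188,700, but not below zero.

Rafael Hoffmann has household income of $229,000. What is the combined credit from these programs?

First-Time Homebuyer Credit: income exceeds $201,700 by $27,300, which is 35 full-or-partial $800 increments; reduction = 35 × $22 = $770, leaving $154.
Caregiver Credit: income exceeds $181,300 by $47,700, which is 20 full-or-partial $2,500 increments; reduction = 20 × $225 = $4,500, leaving $1,575.
Dependent Care Credit: 15% of the $40,300 excess over $188,700 is $6,045; credit = $7,050 − $6,045 = $1,005.
Total: $154 + $1,575 + $1,005 = $2,734.

$2,734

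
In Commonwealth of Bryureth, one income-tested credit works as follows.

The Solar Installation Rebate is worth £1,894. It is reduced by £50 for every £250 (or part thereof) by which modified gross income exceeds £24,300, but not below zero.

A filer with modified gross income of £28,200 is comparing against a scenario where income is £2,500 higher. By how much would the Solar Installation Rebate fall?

£500

At £28,200 — income exceeds £24,300 by £3,900, which is 16 full-or-partial £250 increments; reduction = 16 × £50 = £800, leaving £1,094.
At £30,700 — income exceeds £24,300 by £6,400, which is 26 full-or-partial £250 increments; reduction = 26 × £50 = £1,300, leaving £594.
Lost: £1,094 − £594 = £500.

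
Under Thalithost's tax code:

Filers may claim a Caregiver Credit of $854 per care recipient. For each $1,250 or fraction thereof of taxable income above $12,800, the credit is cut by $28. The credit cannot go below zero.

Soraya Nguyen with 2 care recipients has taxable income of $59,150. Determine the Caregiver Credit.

$644

Caregiver Credit: base = 2 × $854 = $1,708. income exceeds $12,800 by $46,350, which is 38 full-or-partial $1,250 increments; reduction = 38 × $28 = $1,064, leaving $644.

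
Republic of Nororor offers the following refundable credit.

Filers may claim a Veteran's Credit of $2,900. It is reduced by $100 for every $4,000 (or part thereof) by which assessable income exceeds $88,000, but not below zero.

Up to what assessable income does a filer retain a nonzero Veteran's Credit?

$200,000

After 28 increments the reduction is 28 × $100 = $2,800, leaving $100; one more increment wipes it out. Increment 28 ends at excess 28 × $4,000 = $112,000, so the highest qualifying income is $88,000 + $112,000 = $200,000.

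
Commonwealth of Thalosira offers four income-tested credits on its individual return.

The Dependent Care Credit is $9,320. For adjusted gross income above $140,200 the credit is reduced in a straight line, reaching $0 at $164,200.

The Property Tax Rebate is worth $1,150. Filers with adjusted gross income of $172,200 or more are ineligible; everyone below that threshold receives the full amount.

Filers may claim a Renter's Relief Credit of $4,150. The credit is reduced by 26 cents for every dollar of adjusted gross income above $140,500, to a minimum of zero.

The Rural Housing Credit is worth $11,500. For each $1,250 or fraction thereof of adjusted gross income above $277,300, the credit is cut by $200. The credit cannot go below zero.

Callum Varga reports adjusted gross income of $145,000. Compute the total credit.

$23,086

Dependent Care Credit: $145,000 is $4,800 into a $24,000 phase-out range, leaving 19,200/24,000 of the credit: $9,320 × 19,200/24,000 = $7,456.
Property Tax Rebate: $145,000 is below the $172,200 cutoff, so the full $1,150 applies.
Renter's Relief Credit: 26% of the $4,500 excess over $140,500 is $1,170; credit = $4,150 − $1,170 = $2,980.
Rural Housing Credit: $145,000 is at or below the $277,300 threshold, so the full $11,500 applies.
Total: $7,456 + $1,150 + $2,980 + $11,500 = $23,086.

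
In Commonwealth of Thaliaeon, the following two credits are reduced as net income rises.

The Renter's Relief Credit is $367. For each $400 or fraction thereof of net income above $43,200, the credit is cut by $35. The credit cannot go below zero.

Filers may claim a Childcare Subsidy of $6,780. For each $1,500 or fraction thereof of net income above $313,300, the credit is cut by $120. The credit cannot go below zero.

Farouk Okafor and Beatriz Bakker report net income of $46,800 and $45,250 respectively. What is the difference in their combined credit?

$105

Farouk ($46,800): Renter's Relief Credit: income exceeds $43,200 by $3,600, which is 9 full-or-partial $400 increments; reduction = 9 × $35 = $315, leaving $52. Childcare Subsidy: $46,800 is at or below the $313,300 threshold, so the full $6,780 applies. total $52 + $6,780 = $6,832
Beatriz ($45,250): Renter's Relief Credit: income exceeds $43,200 by $2,050, which is 6 full-or-partial $400 increments; reduction = 6 × $35 = $210, leaving $157. Childcare Subsidy: $45,250 is at or below the $313,300 threshold, so the full $6,780 applies. total $157 + $6,780 = $6,937
Difference: |$6,832 − $6,937| = $105.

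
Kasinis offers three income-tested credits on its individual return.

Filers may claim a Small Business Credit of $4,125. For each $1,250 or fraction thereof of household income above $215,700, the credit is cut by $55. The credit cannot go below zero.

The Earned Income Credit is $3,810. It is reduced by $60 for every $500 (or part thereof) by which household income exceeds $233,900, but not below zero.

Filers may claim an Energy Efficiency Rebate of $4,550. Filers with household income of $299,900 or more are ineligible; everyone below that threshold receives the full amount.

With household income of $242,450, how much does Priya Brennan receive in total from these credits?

Small Business Credit: income exceeds $215,700 by $26,750, which is 22 full-or-partial $1,250 increments; reduction = 22 × $55 = $1,210, leaving $2,915.
Earned Income Credit: income exceeds $233,900 by $8,550, which is 18 full-or-partial $500 increments; reduction = 18 × $60 = $1,080, leaving $2,730.
Energy Efficiency Rebate: $242,450 is below the $299,900 cutoff, so the full $4,550 applies.
Total: $2,915 + $2,730 + $4,550 = $10,195.

$10,195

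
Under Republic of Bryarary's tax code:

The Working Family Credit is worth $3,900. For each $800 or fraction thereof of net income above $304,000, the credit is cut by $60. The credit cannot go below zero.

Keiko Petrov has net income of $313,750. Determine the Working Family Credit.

Working Family Credit: income exceeds $304,000 by $9,750, which is 13 full-or-partial $800 increments; reduction = 13 × $60 = $780, leaving $3,120.

$3,120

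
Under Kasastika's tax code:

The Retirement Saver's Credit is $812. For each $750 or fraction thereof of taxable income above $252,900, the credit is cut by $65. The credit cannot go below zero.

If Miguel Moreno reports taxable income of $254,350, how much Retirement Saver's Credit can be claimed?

Retirement Saver's Credit: income exceeds $252,900 by $1,450, which is 2 full-or-partial $750 increments; reduction = 2 × $65 = $130, leaving $682.

$682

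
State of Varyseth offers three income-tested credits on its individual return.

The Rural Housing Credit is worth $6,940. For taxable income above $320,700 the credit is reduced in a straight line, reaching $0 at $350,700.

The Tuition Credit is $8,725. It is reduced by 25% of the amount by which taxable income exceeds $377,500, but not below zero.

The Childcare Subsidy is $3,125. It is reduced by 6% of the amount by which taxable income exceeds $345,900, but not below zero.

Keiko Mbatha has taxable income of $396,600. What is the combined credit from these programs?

$4,033

Rural Housing Credit: $396,600 is at or above $350,700, so the credit is $0.
Tuition Credit: 25% of the $19,100 excess over $377,500 is $4,775; credit = $8,725 − $4,775 = $3,950.
Childcare Subsidy: 6% of the $50,700 excess over $345,900 is $3,042; credit = $3,125 − $3,042 = $83.
Total: $0 + $3,950 + $83 = $4,033.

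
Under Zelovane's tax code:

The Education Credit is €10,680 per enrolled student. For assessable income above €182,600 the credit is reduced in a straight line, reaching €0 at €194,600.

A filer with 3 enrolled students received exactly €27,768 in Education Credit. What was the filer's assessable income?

Full credit = 3 × €10,680 = €32,040.
€27,768 is 27,768/32,040 of the full €32,040, so 4,272/32,040 of the €12,000 range has been used: income = €182,600 + €12,000 × 4,272/32,040 = €184,200.

€184,200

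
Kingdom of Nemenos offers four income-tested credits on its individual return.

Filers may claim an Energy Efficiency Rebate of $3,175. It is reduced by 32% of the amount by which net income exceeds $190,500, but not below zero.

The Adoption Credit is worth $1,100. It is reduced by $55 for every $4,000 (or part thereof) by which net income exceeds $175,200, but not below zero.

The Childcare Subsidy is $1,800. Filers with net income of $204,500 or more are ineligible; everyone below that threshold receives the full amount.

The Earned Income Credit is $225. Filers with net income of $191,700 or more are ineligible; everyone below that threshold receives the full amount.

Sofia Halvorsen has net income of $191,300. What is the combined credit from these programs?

$5,769

Energy Efficiency Rebate: 32% of the $800 excess over $190,500 is $256; credit = $3,175 − $256 = $2,919.
Adoption Credit: income exceeds $175,200 by $16,100, which is 5 full-or-partial $4,000 increments; reduction = 5 × $55 = $275, leaving $825.
Childcare Subsidy: $191,300 is below the $204,500 cutoff, so the full $1,800 applies.
Earned Income Credit: $191,300 is below the $191,700 cutoff, so the full $225 applies.
Total: $2,919 + $825 + $1,800 + $225 = $5,769.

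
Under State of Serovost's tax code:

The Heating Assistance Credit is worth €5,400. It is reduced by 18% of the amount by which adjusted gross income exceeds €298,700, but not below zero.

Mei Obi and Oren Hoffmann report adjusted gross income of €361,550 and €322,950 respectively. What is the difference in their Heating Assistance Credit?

Mei (€361,550): Heating Assistance Credit: 18% of the €62,850 excess over €298,700 is €11,313 ≥ base, so the credit is €0.
Oren (€322,950): Heating Assistance Credit: 18% of the €24,250 excess over €298,700 is €4,365; credit = €5,400 − €4,365 = €1,035.
Difference: |€0 − €1,035| = €1,035.

€1,035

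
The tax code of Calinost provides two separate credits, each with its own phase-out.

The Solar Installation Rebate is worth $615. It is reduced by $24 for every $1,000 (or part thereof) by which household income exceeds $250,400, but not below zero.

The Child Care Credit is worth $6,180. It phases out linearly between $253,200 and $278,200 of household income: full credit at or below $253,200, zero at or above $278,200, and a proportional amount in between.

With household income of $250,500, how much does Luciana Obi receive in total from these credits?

$6,771

Solar Installation Rebate: income exceeds $250,400 by $100, which is 1 full-or-partial $1,000 increment; reduction = 1 × $24 = $24, leaving $591.
Child Care Credit: $250,500 is at or below the $253,200 threshold, so the full $6,180 applies.
Total: $591 + $6,180 = $6,771.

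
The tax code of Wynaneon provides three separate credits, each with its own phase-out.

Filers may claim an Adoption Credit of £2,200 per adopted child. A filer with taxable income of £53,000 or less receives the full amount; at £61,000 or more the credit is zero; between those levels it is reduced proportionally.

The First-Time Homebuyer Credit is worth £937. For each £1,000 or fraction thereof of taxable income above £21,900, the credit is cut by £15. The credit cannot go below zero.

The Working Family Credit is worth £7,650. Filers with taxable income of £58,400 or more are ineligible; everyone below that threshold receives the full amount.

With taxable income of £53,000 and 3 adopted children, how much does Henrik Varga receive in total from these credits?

Adoption Credit: base = 3 × £2,200 = £6,600. £53,000 is at or below the £53,000 threshold, so the full £6,600 applies.
First-Time Homebuyer Credit: income exceeds £21,900 by £31,100, which is 32 full-or-partial £1,000 increments; reduction = 32 × £15 = £480, leaving £457.
Working Family Credit: £53,000 is below the £58,400 cutoff, so the full £7,650 applies.
Total: £6,600 + £457 + £7,650 = £14,707.

£14,707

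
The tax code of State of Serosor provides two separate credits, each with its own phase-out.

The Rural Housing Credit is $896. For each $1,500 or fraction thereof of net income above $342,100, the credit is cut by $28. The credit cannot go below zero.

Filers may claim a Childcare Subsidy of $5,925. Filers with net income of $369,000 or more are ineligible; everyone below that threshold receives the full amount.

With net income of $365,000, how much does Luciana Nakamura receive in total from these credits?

$6,373

Rural Housing Credit: income exceeds $342,100 by $22,900, which is 16 full-or-partial $1,500 increments; reduction = 16 × $28 = $448, leaving $448.
Childcare Subsidy: $365,000 is below the $369,000 cutoff, so the full $5,925 applies.
Total: $448 + $5,925 = $6,373.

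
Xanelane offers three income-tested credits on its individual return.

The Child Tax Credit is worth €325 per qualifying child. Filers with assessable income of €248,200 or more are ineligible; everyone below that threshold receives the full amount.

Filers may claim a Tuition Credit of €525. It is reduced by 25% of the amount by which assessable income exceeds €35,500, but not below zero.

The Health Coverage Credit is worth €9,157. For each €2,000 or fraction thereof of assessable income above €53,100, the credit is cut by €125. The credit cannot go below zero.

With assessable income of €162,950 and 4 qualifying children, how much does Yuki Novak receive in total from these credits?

Child Tax Credit: base = 4 × €325 = €1,300. €162,950 is below the €248,200 cutoff, so the full €1,300 applies.
Tuition Credit: 25% of the €127,450 excess over €35,500 is €31,862.50 ≥ base, so the credit is €0.
Health Coverage Credit: income exceeds €53,100 by €109,850, which is 55 full-or-partial €2,000 increments; reduction = 55 × €125 = €6,875, leaving €2,282.
Total: €1,300 + €0 + €2,282 = €3,582.

€3,582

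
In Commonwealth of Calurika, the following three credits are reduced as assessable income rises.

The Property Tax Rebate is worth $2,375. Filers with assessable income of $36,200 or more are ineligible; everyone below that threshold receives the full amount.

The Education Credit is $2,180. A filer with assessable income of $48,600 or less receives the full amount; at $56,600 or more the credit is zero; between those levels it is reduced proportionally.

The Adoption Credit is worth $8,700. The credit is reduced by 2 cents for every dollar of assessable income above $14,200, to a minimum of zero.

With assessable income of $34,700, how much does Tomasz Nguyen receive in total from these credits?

$12,845

Property Tax Rebate: $34,700 is below the $36,200 cutoff, so the full $2,375 applies.
Education Credit: $34,700 is at or below the $48,600 threshold, so the full $2,180 applies.
Adoption Credit: 2% of the $20,500 excess over $14,200 is $410; credit = $8,700 − $410 = $8,290.
Total: $2,375 + $2,180 + $8,290 = $12,845.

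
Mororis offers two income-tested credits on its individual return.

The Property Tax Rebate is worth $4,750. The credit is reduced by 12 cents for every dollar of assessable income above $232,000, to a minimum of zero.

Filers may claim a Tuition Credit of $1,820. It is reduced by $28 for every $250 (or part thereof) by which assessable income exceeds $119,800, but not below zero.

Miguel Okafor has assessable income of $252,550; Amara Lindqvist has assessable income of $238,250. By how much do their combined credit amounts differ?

Miguel ($252,550): Property Tax Rebate: 12% of the $20,550 excess over $232,000 is $2,466; credit = $4,750 − $2,466 = $2,284. Tuition Credit: income exceeds $119,800 by $132,750 → 531 increments × $28 = $14,868 ≥ base, so the credit is $0. total $2,284 + $0 = $2,284
Amara ($238,250): Property Tax Rebate: 12% of the $6,250 excess over $232,000 is $750; credit = $4,750 − $750 = $4,000. Tuition Credit: income exceeds $119,800 by $118,450 → 474 increments × $28 = $13,272 ≥ base, so the credit is $0. total $4,000 + $0 = $4,000
Difference: |$2,284 − $4,000| = $1,716.

$1,716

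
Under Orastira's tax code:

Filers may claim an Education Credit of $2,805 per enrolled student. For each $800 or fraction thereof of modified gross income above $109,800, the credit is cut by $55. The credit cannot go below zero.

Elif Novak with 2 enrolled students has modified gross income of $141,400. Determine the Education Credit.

$3,410

Education Credit: base = 2 × $2,805 = $5,610. income exceeds $109,800 by $31,600, which is 40 full-or-partial $800 increments; reduction = 40 × $55 = $2,200, leaving $3,410.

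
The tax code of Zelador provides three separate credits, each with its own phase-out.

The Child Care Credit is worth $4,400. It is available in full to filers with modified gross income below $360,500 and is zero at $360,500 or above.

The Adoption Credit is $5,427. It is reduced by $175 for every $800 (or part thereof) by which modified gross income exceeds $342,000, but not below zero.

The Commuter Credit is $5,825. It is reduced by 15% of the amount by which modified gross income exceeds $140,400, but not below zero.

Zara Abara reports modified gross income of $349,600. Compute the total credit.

$8,077

Child Care Credit: $349,600 is below the $360,500 cutoff, so the full $4,400 applies.
Adoption Credit: income exceeds $342,000 by $7,600, which is 10 full-or-partial $800 increments; reduction = 10 × $175 = $1,750, leaving $3,677.
Commuter Credit: 15% of the $209,200 excess over $140,400 is $31,380 ≥ base, so the credit is $0.
Total: $4,400 + $3,677 + $0 = $8,077.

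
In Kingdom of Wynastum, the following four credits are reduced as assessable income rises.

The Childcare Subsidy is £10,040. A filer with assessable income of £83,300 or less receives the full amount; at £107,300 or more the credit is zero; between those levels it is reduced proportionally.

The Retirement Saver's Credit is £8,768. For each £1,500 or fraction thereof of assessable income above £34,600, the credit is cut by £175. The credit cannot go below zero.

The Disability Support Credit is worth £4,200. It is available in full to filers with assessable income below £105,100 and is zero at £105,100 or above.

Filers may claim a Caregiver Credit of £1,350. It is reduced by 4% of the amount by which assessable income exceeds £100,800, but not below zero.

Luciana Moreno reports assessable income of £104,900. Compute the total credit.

Childcare Subsidy: £104,900 is £21,600 into a £24,000 phase-out range, leaving 2,400/24,000 of the credit: £10,040 × 2,400/24,000 = £1,004.
Retirement Saver's Credit: income exceeds £34,600 by £70,300, which is 47 full-or-partial £1,500 increments; reduction = 47 × £175 = £8,225, leaving £543.
Disability Support Credit: £104,900 is below the £105,100 cutoff, so the full £4,200 applies.
Caregiver Credit: 4% of the £4,100 excess over £100,800 is £164; credit = £1,350 − £164 = £1,186.
Total: £1,004 + £543 + £4,200 + £1,186 = £6,933.

£6,933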